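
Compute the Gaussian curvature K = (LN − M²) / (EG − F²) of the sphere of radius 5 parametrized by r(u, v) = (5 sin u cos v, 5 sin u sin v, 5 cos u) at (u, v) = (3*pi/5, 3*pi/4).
K = 1/25

Coefficients of the first fundamental form: E = 25, F = 0, G = 25*sin(u)^2.
Coefficients of the second fundamental form: L = -5*sin(u)/Abs(sin(u)), M = 0, N = -5*sin(u)^3/Abs(sin(u)).
Assemble K = (LN − M²)/(EG − F²) = 1/25. At (u, v) = (3*pi/5, 3*pi/4): K = 1/25.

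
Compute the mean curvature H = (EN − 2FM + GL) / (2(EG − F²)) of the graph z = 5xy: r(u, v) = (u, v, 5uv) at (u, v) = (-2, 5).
H = 625*sqrt(6)/23958

With E = 25*v^2 + 1, F = 25*u*v, G = 25*u^2 + 1, L = 0, M = 5/sqrt(25*u^2 + 25*v^2 + 1), N = 0, assemble
  H = (EN − 2FM + GL) / (2(EG − F²)) = -125*u*v/(25*u^2 + 25*v^2 + 1)^(3/2).
At (u, v) = (-2, 5): H = 625*sqrt(6)/23958.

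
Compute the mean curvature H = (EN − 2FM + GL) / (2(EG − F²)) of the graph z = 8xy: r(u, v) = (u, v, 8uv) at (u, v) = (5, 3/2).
H = -768*sqrt(1745)/609005

With E = 64*v^2 + 1, F = 64*u*v, G = 64*u^2 + 1, L = 0, M = 8/sqrt(64*u^2 + 64*v^2 + 1), N = 0, assemble
  H = (EN − 2FM + GL) / (2(EG − F²)) = -512*u*v/(64*u^2 + 64*v^2 + 1)^(3/2).
At (u, v) = (5, 3/2): H = -768*sqrt(1745)/609005.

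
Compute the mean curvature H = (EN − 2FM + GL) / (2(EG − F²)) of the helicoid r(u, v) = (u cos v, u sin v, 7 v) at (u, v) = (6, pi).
H = 0

With E = 1, F = 0, G = u^2 + 49, L = 0, M = -7/sqrt(u^2 + 49), N = 0, assemble
  H = (EN − 2FM + GL) / (2(EG − F²)) = 0.
At (u, v) = (6, pi): H = 0.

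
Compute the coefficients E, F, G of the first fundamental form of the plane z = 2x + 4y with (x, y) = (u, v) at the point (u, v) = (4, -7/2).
E = 5;  F = 8;  G = 17

Partials: r_u = (1, 0, 2), r_v = (0, 1, 4). As functions of (u, v):
  E = r_u · r_u = 5,
  F = r_u · r_v = 8,
  G = r_v · r_v = 17.
Evaluating at (u, v) = (4, -7/2): E = 5, F = 8, G = 17.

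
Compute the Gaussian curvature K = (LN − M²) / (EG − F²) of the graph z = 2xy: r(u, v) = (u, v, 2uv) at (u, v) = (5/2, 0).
K = -1/169

Coefficients of the first fundamental form: E = 4*v^2 + 1, F = 4*u*v, G = 4*u^2 + 1.
Coefficients of the second fundamental form: L = 0, M = 2/sqrt(4*u^2 + 4*v^2 + 1), N = 0.
Assemble K = (LN − M²)/(EG − F²) = -4/(16*u^4 + 32*u^2*v^2 + 8*u^2 + 16*v^4 + 8*v^2 + 1). At (u, v) = (5/2, 0): K = -1/169.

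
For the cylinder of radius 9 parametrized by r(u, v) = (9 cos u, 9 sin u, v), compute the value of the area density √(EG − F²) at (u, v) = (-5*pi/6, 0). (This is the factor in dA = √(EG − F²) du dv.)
√(EG − F²)|_{(-5*pi/6, 0)} = 9

E = 81, F = 0, G = 1, so EG − F² = 81. Taking the positive square root: √(EG − F²) = 9. At (u, v) = (-5*pi/6, 0): 9.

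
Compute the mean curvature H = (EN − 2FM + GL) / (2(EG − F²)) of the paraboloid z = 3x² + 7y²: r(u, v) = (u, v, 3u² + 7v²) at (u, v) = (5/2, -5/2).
H = 5260*sqrt(1451)/2105401

With E = 36*u^2 + 1, F = 84*u*v, G = 196*v^2 + 1, L = 6/sqrt(36*u^2 + 196*v^2 + 1), M = 0, N = 14/sqrt(36*u^2 + 196*v^2 + 1), assemble
  H = (EN − 2FM + GL) / (2(EG − F²)) = 2*(126*u^2 + 294*v^2 + 5)/(36*u^2 + 196*v^2 + 1)^(3/2).
At (u, v) = (5/2, -5/2): H = 5260*sqrt(1451)/2105401.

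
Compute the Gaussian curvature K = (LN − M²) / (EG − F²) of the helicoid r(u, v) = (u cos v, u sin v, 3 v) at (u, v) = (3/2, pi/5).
K = -16/225

Coefficients of the first fundamental form: E = 1, F = 0, G = u^2 + 9.
Coefficients of the second fundamental form: L = 0, M = -3/sqrt(u^2 + 9), N = 0.
Assemble K = (LN − M²)/(EG − F²) = -9/(u^2 + 9)^2. At (u, v) = (3/2, pi/5): K = -16/225.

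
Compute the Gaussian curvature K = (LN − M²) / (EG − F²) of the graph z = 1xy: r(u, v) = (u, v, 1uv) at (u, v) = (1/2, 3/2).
K = -4/49

Coefficients of the first fundamental form: E = v^2 + 1, F = u*v, G = u^2 + 1.
Coefficients of the second fundamental form: L = 0, M = 1/sqrt(u^2 + v^2 + 1), N = 0.
Assemble K = (LN − M²)/(EG − F²) = 1/((u^2*v^2 - (u^2 + 1)*(v^2 + 1))*(u^2 + v^2 + 1)). At (u, v) = (1/2, 3/2): K = -4/49.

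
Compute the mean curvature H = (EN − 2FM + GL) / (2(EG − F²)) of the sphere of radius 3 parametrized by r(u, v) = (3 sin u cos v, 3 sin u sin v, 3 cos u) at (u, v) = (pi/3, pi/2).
H = -1/3

With E = 9, F = 0, G = 9*sin(u)^2, L = -3*sin(u)/Abs(sin(u)), M = 0, N = -3*sin(u)^3/Abs(sin(u)), assemble
  H = (EN − 2FM + GL) / (2(EG − F²)) = -sin(u)/(3*Abs(sin(u))).
At (u, v) = (pi/3, pi/2): H = -1/3.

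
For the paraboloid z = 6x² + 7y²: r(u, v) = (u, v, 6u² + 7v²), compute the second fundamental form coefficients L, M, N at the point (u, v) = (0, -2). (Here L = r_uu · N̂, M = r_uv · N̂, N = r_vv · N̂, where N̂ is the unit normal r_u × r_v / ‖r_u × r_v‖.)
L = 12*sqrt(785)/785;  M = 0;  N = 14*sqrt(785)/785

Compute the unit normal N̂(u, v) = (-12*u/sqrt(144*u^2 + 196*v^2 + 1), -14*v/sqrt(144*u^2 + 196*v^2 + 1), 1/sqrt(144*u^2 + 196*v^2 + 1)), and the second partials r_uu, r_uv, r_vv. Take dot products:
  L(u, v) = r_uu · N̂ = 12/sqrt(144*u^2 + 196*v^2 + 1),
  M(u, v) = r_uv · N̂ = 0,
  N(u, v) = r_vv · N̂ = 14/sqrt(144*u^2 + 196*v^2 + 1).
Evaluating at (u, v) = (0, -2):
  L = 12*sqrt(785)/785, M = 0, N = 14*sqrt(785)/785.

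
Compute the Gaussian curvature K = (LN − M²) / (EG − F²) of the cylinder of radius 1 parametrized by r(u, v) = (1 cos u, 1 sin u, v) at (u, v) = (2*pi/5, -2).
K = 0

Coefficients of the first fundamental form: E = 1, F = 0, G = 1.
Coefficients of the second fundamental form: L = -1, M = 0, N = 0.
Assemble K = (LN − M²)/(EG − F²) = 0. At (u, v) = (2*pi/5, -2): K = 0.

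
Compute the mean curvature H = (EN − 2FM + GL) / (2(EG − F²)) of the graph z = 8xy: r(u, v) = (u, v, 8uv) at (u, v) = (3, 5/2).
H = -3840*sqrt(977)/954529

With E = 64*v^2 + 1, F = 64*u*v, G = 64*u^2 + 1, L = 0, M = 8/sqrt(64*u^2 + 64*v^2 + 1), N = 0, assemble
  H = (EN − 2FM + GL) / (2(EG − F²)) = -512*u*v/(64*u^2 + 64*v^2 + 1)^(3/2).
At (u, v) = (3, 5/2): H = -3840*sqrt(977)/954529.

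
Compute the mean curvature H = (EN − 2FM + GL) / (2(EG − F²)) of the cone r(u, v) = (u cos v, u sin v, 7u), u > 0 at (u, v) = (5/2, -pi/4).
H = 7*sqrt(2)/50

With E = 50, F = 0, G = u^2, L = 0, M = 0, N = 7*sqrt(2)*u^2/(10*Abs(u)), assemble
  H = (EN − 2FM + GL) / (2(EG − F²)) = 7*sqrt(2)/(20*Abs(u)).
At (u, v) = (5/2, -pi/4): H = 7*sqrt(2)/50.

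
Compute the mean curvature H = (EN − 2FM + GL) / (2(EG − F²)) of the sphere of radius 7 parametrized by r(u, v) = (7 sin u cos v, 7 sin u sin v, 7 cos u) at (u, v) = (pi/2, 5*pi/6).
H = -1/7

With E = 49, F = 0, G = 49*sin(u)^2, L = -7*sin(u)/Abs(sin(u)), M = 0, N = -7*sin(u)^3/Abs(sin(u)), assemble
  H = (EN − 2FM + GL) / (2(EG − F²)) = -sin(u)/(7*Abs(sin(u))).
At (u, v) = (pi/2, 5*pi/6): H = -1/7.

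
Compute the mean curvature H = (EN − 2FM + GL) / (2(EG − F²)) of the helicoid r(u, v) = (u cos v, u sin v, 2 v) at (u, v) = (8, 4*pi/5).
H = 0

With E = 1, F = 0, G = u^2 + 4, L = 0, M = -2/sqrt(u^2 + 4), N = 0, assemble
  H = (EN − 2FM + GL) / (2(EG − F²)) = 0.
At (u, v) = (8, 4*pi/5): H = 0.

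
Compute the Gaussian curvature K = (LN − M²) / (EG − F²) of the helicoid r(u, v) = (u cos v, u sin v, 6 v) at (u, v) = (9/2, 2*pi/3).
K = -64/5625

Coefficients of the first fundamental form: E = 1, F = 0, G = u^2 + 36.
Coefficients of the second fundamental form: L = 0, M = -6/sqrt(u^2 + 36), N = 0.
Assemble K = (LN − M²)/(EG − F²) = -36/(u^2 + 36)^2. At (u, v) = (9/2, 2*pi/3): K = -64/5625.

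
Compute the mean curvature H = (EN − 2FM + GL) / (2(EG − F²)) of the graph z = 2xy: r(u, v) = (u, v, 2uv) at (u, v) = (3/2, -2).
H = 6*sqrt(26)/169

With E = 4*v^2 + 1, F = 4*u*v, G = 4*u^2 + 1, L = 0, M = 2/sqrt(4*u^2 + 4*v^2 + 1), N = 0, assemble
  H = (EN − 2FM + GL) / (2(EG − F²)) = -8*u*v/(4*u^2 + 4*v^2 + 1)^(3/2).
At (u, v) = (3/2, -2): H = 6*sqrt(26)/169.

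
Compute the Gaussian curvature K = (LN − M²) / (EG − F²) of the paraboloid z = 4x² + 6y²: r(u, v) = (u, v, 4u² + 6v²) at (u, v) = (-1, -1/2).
K = 96/10201

Coefficients of the first fundamental form: E = 64*u^2 + 1, F = 96*u*v, G = 144*v^2 + 1.
Coefficients of the second fundamental form: L = 8/sqrt(64*u^2 + 144*v^2 + 1), M = 0, N = 12/sqrt(64*u^2 + 144*v^2 + 1).
Assemble K = (LN − M²)/(EG − F²) = 96/(4096*u^4 + 18432*u^2*v^2 + 128*u^2 + 20736*v^4 + 288*v^2 + 1). At (u, v) = (-1, -1/2): K = 96/10201.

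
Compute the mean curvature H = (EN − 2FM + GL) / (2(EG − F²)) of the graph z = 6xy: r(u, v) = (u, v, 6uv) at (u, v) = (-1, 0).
H = 0

With E = 36*v^2 + 1, F = 36*u*v, G = 36*u^2 + 1, L = 0, M = 6/sqrt(36*u^2 + 36*v^2 + 1), N = 0, assemble
  H = (EN − 2FM + GL) / (2(EG − F²)) = -216*u*v/(36*u^2 + 36*v^2 + 1)^(3/2).
At (u, v) = (-1, 0): H = 0.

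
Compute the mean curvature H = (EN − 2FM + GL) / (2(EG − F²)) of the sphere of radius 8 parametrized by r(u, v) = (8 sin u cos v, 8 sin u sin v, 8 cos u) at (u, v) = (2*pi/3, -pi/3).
H = -1/8

With E = 64, F = 0, G = 64*sin(u)^2, L = -8*sin(u)/Abs(sin(u)), M = 0, N = -8*sin(u)^3/Abs(sin(u)), assemble
  H = (EN − 2FM + GL) / (2(EG − F²)) = -sin(u)/(8*Abs(sin(u))).
At (u, v) = (2*pi/3, -pi/3): H = -1/8.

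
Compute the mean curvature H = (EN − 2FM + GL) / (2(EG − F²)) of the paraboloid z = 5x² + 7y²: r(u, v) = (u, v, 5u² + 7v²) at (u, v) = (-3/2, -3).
H = 10407*sqrt(1990)/3960100

With E = 100*u^2 + 1, F = 140*u*v, G = 196*v^2 + 1, L = 10/sqrt(100*u^2 + 196*v^2 + 1), M = 0, N = 14/sqrt(100*u^2 + 196*v^2 + 1), assemble
  H = (EN − 2FM + GL) / (2(EG − F²)) = 4*(175*u^2 + 245*v^2 + 3)/(100*u^2 + 196*v^2 + 1)^(3/2).
At (u, v) = (-3/2, -3): H = 10407*sqrt(1990)/3960100.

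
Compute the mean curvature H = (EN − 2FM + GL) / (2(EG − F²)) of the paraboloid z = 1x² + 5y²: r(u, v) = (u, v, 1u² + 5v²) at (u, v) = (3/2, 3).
H = 951*sqrt(910)/828100

With E = 4*u^2 + 1, F = 20*u*v, G = 100*v^2 + 1, L = 2/sqrt(4*u^2 + 100*v^2 + 1), M = 0, N = 10/sqrt(4*u^2 + 100*v^2 + 1), assemble
  H = (EN − 2FM + GL) / (2(EG − F²)) = 2*(10*u^2 + 50*v^2 + 3)/(4*u^2 + 100*v^2 + 1)^(3/2).
At (u, v) = (3/2, 3): H = 951*sqrt(910)/828100.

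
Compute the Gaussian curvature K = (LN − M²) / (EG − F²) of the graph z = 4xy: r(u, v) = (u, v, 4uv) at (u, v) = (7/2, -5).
K = -16/356409

Coefficients of the first fundamental form: E = 16*v^2 + 1, F = 16*u*v, G = 16*u^2 + 1.
Coefficients of the second fundamental form: L = 0, M = 4/sqrt(16*u^2 + 16*v^2 + 1), N = 0.
Assemble K = (LN − M²)/(EG − F²) = -16/(256*u^4 + 512*u^2*v^2 + 32*u^2 + 256*v^4 + 32*v^2 + 1). At (u, v) = (7/2, -5): K = -16/356409.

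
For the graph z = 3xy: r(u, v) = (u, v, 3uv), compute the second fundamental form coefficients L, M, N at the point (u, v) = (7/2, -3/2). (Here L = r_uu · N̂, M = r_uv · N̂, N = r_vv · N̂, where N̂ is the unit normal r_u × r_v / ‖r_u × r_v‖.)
L = 0;  M = 3*sqrt(526)/263;  N = 0

Compute the unit normal N̂(u, v) = (-3*v/sqrt(9*u^2 + 9*v^2 + 1), -3*u/sqrt(9*u^2 + 9*v^2 + 1), 1/sqrt(9*u^2 + 9*v^2 + 1)), and the second partials r_uu, r_uv, r_vv. Take dot products:
  L(u, v) = r_uu · N̂ = 0,
  M(u, v) = r_uv · N̂ = 3/sqrt(9*u^2 + 9*v^2 + 1),
  N(u, v) = r_vv · N̂ = 0.
Evaluating at (u, v) = (7/2, -3/2):
  L = 0, M = 3*sqrt(526)/263, N = 0.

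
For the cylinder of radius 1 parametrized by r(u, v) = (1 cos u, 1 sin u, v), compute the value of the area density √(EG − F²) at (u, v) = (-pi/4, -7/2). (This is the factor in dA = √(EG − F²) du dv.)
√(EG − F²)|_{(-pi/4, -7/2)} = 1

E = 1, F = 0, G = 1, so EG − F² = 1. Taking the positive square root: √(EG − F²) = 1. At (u, v) = (-pi/4, -7/2): 1.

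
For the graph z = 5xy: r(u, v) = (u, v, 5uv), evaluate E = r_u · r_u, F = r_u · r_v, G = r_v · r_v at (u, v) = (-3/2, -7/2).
E = 1229/4;  F = 525/4;  G = 229/4

Partials: r_u = (1, 0, 5*v), r_v = (0, 1, 5*u). As functions of (u, v):
  E = r_u · r_u = 25*v^2 + 1,
  F = r_u · r_v = 25*u*v,
  G = r_v · r_v = 25*u^2 + 1.
Evaluating at (u, v) = (-3/2, -7/2): E = 1229/4, F = 525/4, G = 229/4.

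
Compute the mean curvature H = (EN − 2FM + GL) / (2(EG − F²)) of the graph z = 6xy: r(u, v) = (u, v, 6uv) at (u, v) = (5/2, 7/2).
H = -1890*sqrt(667)/444889

With E = 36*v^2 + 1, F = 36*u*v, G = 36*u^2 + 1, L = 0, M = 6/sqrt(36*u^2 + 36*v^2 + 1), N = 0, assemble
  H = (EN − 2FM + GL) / (2(EG − F²)) = -216*u*v/(36*u^2 + 36*v^2 + 1)^(3/2).
At (u, v) = (5/2, 7/2): H = -1890*sqrt(667)/444889.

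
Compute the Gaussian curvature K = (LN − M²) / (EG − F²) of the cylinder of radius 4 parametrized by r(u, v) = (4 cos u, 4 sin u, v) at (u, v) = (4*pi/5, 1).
K = 0

Coefficients of the first fundamental form: E = 16, F = 0, G = 1.
Coefficients of the second fundamental form: L = -4, M = 0, N = 0.
Assemble K = (LN − M²)/(EG − F²) = 0. At (u, v) = (4*pi/5, 1): K = 0.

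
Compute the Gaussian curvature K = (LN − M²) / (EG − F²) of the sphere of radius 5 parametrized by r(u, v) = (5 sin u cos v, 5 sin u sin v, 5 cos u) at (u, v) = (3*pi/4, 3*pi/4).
K = 1/25

Coefficients of the first fundamental form: E = 25, F = 0, G = 25*sin(u)^2.
Coefficients of the second fundamental form: L = -5*sin(u)/Abs(sin(u)), M = 0, N = -5*sin(u)^3/Abs(sin(u)).
Assemble K = (LN − M²)/(EG − F²) = 1/25. At (u, v) = (3*pi/4, 3*pi/4): K = 1/25.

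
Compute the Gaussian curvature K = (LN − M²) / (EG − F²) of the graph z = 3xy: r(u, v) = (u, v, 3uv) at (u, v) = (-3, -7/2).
K = -144/591361

Coefficients of the first fundamental form: E = 9*v^2 + 1, F = 9*u*v, G = 9*u^2 + 1.
Coefficients of the second fundamental form: L = 0, M = 3/sqrt(9*u^2 + 9*v^2 + 1), N = 0.
Assemble K = (LN − M²)/(EG − F²) = -9/(81*u^4 + 162*u^2*v^2 + 18*u^2 + 81*v^4 + 18*v^2 + 1). At (u, v) = (-3, -7/2): K = -144/591361.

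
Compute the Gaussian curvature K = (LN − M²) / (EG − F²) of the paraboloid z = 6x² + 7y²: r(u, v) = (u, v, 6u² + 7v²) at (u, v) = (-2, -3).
K = 168/5480281

Coefficients of the first fundamental form: E = 144*u^2 + 1, F = 168*u*v, G = 196*v^2 + 1.
Coefficients of the second fundamental form: L = 12/sqrt(144*u^2 + 196*v^2 + 1), M = 0, N = 14/sqrt(144*u^2 + 196*v^2 + 1).
Assemble K = (LN − M²)/(EG − F²) = 168/(20736*u^4 + 56448*u^2*v^2 + 288*u^2 + 38416*v^4 + 392*v^2 + 1). At (u, v) = (-2, -3): K = 168/5480281.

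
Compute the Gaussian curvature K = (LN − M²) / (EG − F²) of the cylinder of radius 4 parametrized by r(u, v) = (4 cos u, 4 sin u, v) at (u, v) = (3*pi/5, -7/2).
K = 0

Coefficients of the first fundamental form: E = 16, F = 0, G = 1.
Coefficients of the second fundamental form: L = -4, M = 0, N = 0.
Assemble K = (LN − M²)/(EG − F²) = 0. At (u, v) = (3*pi/5, -7/2): K = 0.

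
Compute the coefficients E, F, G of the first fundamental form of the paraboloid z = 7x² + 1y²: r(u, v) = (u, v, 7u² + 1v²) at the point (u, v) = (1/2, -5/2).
E = 50;  F = -35;  G = 26

Partials: r_u = (1, 0, 14*u), r_v = (0, 1, 2*v). As functions of (u, v):
  E = r_u · r_u = 196*u^2 + 1,
  F = r_u · r_v = 28*u*v,
  G = r_v · r_v = 4*v^2 + 1.
Evaluating at (u, v) = (1/2, -5/2): E = 50, F = -35, G = 26.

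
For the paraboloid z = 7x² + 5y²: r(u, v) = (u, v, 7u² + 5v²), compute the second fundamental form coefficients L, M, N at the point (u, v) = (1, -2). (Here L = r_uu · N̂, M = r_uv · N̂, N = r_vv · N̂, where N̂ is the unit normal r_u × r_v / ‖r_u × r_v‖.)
L = 14*sqrt(597)/597;  M = 0;  N = 10*sqrt(597)/597

Compute the unit normal N̂(u, v) = (-14*u/sqrt(196*u^2 + 100*v^2 + 1), -10*v/sqrt(196*u^2 + 100*v^2 + 1), 1/sqrt(196*u^2 + 100*v^2 + 1)), and the second partials r_uu, r_uv, r_vv. Take dot products:
  L(u, v) = r_uu · N̂ = 14/sqrt(196*u^2 + 100*v^2 + 1),
  M(u, v) = r_uv · N̂ = 0,
  N(u, v) = r_vv · N̂ = 10/sqrt(196*u^2 + 100*v^2 + 1).
Evaluating at (u, v) = (1, -2):
  L = 14*sqrt(597)/597, M = 0, N = 10*sqrt(597)/597.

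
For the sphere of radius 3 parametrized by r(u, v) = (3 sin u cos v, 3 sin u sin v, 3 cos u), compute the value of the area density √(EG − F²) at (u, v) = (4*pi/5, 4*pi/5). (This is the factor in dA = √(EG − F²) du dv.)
√(EG − F²)|_{(4*pi/5, 4*pi/5)} = 9*sqrt(10 - 2*sqrt(5))/4

E = 9, F = 0, G = 9*sin(u)^2, so EG − F² = 81*sin(u)^2. Taking the positive square root: √(EG − F²) = 9*Abs(sin(u)). At (u, v) = (4*pi/5, 4*pi/5): 9*sqrt(10 - 2*sqrt(5))/4.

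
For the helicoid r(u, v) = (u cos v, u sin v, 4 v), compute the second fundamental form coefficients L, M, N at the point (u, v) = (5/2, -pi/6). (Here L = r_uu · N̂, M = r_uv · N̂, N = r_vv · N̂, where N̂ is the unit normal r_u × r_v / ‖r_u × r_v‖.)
L = 0;  M = -8*sqrt(89)/89;  N = 0

Compute the unit normal N̂(u, v) = (4*sin(v)/sqrt(u^2 + 16), -4*cos(v)/sqrt(u^2 + 16), u/sqrt(u^2 + 16)), and the second partials r_uu, r_uv, r_vv. Take dot products:
  L(u, v) = r_uu · N̂ = 0,
  M(u, v) = r_uv · N̂ = -4/sqrt(u^2 + 16),
  N(u, v) = r_vv · N̂ = 0.
Evaluating at (u, v) = (5/2, -pi/6):
  L = 0, M = -8*sqrt(89)/89, N = 0.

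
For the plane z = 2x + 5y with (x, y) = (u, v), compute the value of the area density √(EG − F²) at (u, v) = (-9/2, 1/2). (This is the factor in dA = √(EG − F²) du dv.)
√(EG − F²)|_{(-9/2, 1/2)} = sqrt(30)

E = 5, F = 10, G = 26, so EG − F² = 30. Taking the positive square root: √(EG − F²) = sqrt(30). At (u, v) = (-9/2, 1/2): sqrt(30).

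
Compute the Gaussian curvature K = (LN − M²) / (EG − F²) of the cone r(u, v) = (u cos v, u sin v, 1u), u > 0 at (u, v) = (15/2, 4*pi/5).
K = 0

Coefficients of the first fundamental form: E = 2, F = 0, G = u^2.
Coefficients of the second fundamental form: L = 0, M = 0, N = sqrt(2)*u^2/(2*Abs(u)).
Assemble K = (LN − M²)/(EG − F²) = 0. At (u, v) = (15/2, 4*pi/5): K = 0.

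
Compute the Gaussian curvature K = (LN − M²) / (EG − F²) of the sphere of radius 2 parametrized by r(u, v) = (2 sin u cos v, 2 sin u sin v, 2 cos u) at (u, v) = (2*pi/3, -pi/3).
K = 1/4

Coefficients of the first fundamental form: E = 4, F = 0, G = 4*sin(u)^2.
Coefficients of the second fundamental form: L = -2*sin(u)/Abs(sin(u)), M = 0, N = -2*sin(u)^3/Abs(sin(u)).
Assemble K = (LN − M²)/(EG − F²) = 1/4. At (u, v) = (2*pi/3, -pi/3): K = 1/4.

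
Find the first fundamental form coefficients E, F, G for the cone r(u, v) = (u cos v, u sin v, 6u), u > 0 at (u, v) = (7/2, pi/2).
E = 37;  F = 0;  G = 49/4

Partials: r_u = (cos(v), sin(v), 6), r_v = (-u*sin(v), u*cos(v), 0). As functions of (u, v):
  E = r_u · r_u = 37,
  F = r_u · r_v = 0,
  G = r_v · r_v = u^2.
Evaluating at (u, v) = (7/2, pi/2): E = 37, F = 0, G = 49/4.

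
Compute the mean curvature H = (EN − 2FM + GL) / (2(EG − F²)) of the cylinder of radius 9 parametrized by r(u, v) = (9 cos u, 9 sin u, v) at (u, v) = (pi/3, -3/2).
H = -1/18

With E = 81, F = 0, G = 1, L = -9, M = 0, N = 0, assemble
  H = (EN − 2FM + GL) / (2(EG − F²)) = -1/18.
At (u, v) = (pi/3, -3/2): H = -1/18.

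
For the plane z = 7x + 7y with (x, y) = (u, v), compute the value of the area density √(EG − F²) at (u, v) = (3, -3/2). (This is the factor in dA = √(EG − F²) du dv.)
√(EG − F²)|_{(3, -3/2)} = 3*sqrt(11)

E = 50, F = 49, G = 50, so EG − F² = 99. Taking the positive square root: √(EG − F²) = 3*sqrt(11). At (u, v) = (3, -3/2): 3*sqrt(11).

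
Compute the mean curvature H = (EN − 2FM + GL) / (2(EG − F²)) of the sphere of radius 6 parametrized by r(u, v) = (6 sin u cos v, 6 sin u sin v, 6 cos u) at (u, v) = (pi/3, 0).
H = -1/6

With E = 36, F = 0, G = 36*sin(u)^2, L = -6*sin(u)/Abs(sin(u)), M = 0, N = -6*sin(u)^3/Abs(sin(u)), assemble
  H = (EN − 2FM + GL) / (2(EG − F²)) = -sin(u)/(6*Abs(sin(u))).
At (u, v) = (pi/3, 0): H = -1/6.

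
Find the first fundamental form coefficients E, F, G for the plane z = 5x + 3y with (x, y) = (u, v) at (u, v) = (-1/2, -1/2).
E = 26;  F = 15;  G = 10

Partials: r_u = (1, 0, 5), r_v = (0, 1, 3). As functions of (u, v):
  E = r_u · r_u = 26,
  F = r_u · r_v = 15,
  G = r_v · r_v = 10.
Evaluating at (u, v) = (-1/2, -1/2): E = 26, F = 15, G = 10.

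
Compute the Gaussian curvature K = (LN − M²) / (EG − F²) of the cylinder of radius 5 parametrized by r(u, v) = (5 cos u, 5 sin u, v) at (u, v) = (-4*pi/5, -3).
K = 0

Coefficients of the first fundamental form: E = 25, F = 0, G = 1.
Coefficients of the second fundamental form: L = -5, M = 0, N = 0.
Assemble K = (LN − M²)/(EG − F²) = 0. At (u, v) = (-4*pi/5, -3): K = 0.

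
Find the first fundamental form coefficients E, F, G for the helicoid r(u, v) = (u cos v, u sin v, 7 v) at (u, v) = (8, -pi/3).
E = 1;  F = 0;  G = 113

Partials: r_u = (cos(v), sin(v), 0), r_v = (-u*sin(v), u*cos(v), 7). As functions of (u, v):
  E = r_u · r_u = 1,
  F = r_u · r_v = 0,
  G = r_v · r_v = u^2 + 49.
Evaluating at (u, v) = (8, -pi/3): E = 1, F = 0, G = 113.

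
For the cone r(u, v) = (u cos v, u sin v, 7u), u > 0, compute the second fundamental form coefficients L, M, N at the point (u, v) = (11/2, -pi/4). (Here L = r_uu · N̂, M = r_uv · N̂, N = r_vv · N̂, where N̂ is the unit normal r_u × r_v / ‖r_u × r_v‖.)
L = 0;  M = 0;  N = 77*sqrt(2)/20

Compute the unit normal N̂(u, v) = (-7*sqrt(2)*u*cos(v)/(10*Abs(u)), -7*sqrt(2)*u*sin(v)/(10*Abs(u)), sqrt(2)*u/(10*Abs(u))), and the second partials r_uu, r_uv, r_vv. Take dot products:
  L(u, v) = r_uu · N̂ = 0,
  M(u, v) = r_uv · N̂ = 0,
  N(u, v) = r_vv · N̂ = 7*sqrt(2)*u^2/(10*Abs(u)).
Evaluating at (u, v) = (11/2, -pi/4):
  L = 0, M = 0, N = 77*sqrt(2)/20.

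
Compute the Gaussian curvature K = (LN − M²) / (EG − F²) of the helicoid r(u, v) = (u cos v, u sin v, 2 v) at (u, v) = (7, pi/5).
K = -4/2809

Coefficients of the first fundamental form: E = 1, F = 0, G = u^2 + 4.
Coefficients of the second fundamental form: L = 0, M = -2/sqrt(u^2 + 4), N = 0.
Assemble K = (LN − M²)/(EG − F²) = -4/(u^2 + 4)^2. At (u, v) = (7, pi/5): K = -4/2809.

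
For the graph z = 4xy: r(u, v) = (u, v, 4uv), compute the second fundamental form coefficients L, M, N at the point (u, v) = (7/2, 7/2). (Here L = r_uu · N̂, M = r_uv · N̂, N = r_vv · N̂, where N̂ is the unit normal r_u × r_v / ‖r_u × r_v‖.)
L = 0;  M = 4*sqrt(393)/393;  N = 0

Compute the unit normal N̂(u, v) = (-4*v/sqrt(16*u^2 + 16*v^2 + 1), -4*u/sqrt(16*u^2 + 16*v^2 + 1), 1/sqrt(16*u^2 + 16*v^2 + 1)), and the second partials r_uu, r_uv, r_vv. Take dot products:
  L(u, v) = r_uu · N̂ = 0,
  M(u, v) = r_uv · N̂ = 4/sqrt(16*u^2 + 16*v^2 + 1),
  N(u, v) = r_vv · N̂ = 0.
Evaluating at (u, v) = (7/2, 7/2):
  L = 0, M = 4*sqrt(393)/393, N = 0.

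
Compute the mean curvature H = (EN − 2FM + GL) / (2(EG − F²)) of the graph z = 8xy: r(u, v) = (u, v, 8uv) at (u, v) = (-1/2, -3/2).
H = -384*sqrt(161)/25921

With E = 64*v^2 + 1, F = 64*u*v, G = 64*u^2 + 1, L = 0, M = 8/sqrt(64*u^2 + 64*v^2 + 1), N = 0, assemble
  H = (EN − 2FM + GL) / (2(EG − F²)) = -512*u*v/(64*u^2 + 64*v^2 + 1)^(3/2).
At (u, v) = (-1/2, -3/2): H = -384*sqrt(161)/25921.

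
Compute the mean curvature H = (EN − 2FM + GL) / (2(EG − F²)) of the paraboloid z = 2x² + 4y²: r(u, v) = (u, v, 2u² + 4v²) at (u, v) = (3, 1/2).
H = 614*sqrt(161)/25921

With E = 16*u^2 + 1, F = 32*u*v, G = 64*v^2 + 1, L = 4/sqrt(16*u^2 + 64*v^2 + 1), M = 0, N = 8/sqrt(16*u^2 + 64*v^2 + 1), assemble
  H = (EN − 2FM + GL) / (2(EG − F²)) = 2*(32*u^2 + 64*v^2 + 3)/(16*u^2 + 64*v^2 + 1)^(3/2).
At (u, v) = (3, 1/2): H = 614*sqrt(161)/25921.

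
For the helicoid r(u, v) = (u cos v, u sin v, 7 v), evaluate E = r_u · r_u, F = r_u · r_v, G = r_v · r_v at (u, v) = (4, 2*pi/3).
E = 1;  F = 0;  G = 65

Partials: r_u = (cos(v), sin(v), 0), r_v = (-u*sin(v), u*cos(v), 7). As functions of (u, v):
  E = r_u · r_u = 1,
  F = r_u · r_v = 0,
  G = r_v · r_v = u^2 + 49.
Evaluating at (u, v) = (4, 2*pi/3): E = 1, F = 0, G = 65.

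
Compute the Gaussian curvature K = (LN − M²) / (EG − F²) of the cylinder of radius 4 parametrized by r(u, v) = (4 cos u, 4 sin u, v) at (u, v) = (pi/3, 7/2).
K = 0

Coefficients of the first fundamental form: E = 16, F = 0, G = 1.
Coefficients of the second fundamental form: L = -4, M = 0, N = 0.
Assemble K = (LN − M²)/(EG − F²) = 0. At (u, v) = (pi/3, 7/2): K = 0.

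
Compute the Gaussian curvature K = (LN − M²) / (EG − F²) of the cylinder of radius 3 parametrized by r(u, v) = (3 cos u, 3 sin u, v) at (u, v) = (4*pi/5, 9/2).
K = 0

Coefficients of the first fundamental form: E = 9, F = 0, G = 1.
Coefficients of the second fundamental form: L = -3, M = 0, N = 0.
Assemble K = (LN − M²)/(EG − F²) = 0. At (u, v) = (4*pi/5, 9/2): K = 0.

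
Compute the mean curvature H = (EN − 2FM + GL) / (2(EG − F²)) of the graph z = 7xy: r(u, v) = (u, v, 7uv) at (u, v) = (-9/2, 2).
H = 24696*sqrt(4757)/22629049

With E = 49*v^2 + 1, F = 49*u*v, G = 49*u^2 + 1, L = 0, M = 7/sqrt(49*u^2 + 49*v^2 + 1), N = 0, assemble
  H = (EN − 2FM + GL) / (2(EG − F²)) = -343*u*v/(49*u^2 + 49*v^2 + 1)^(3/2).
At (u, v) = (-9/2, 2): H = 24696*sqrt(4757)/22629049.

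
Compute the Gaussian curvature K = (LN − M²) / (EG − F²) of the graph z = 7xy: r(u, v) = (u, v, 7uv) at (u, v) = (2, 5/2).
K = -784/4052169

Coefficients of the first fundamental form: E = 49*v^2 + 1, F = 49*u*v, G = 49*u^2 + 1.
Coefficients of the second fundamental form: L = 0, M = 7/sqrt(49*u^2 + 49*v^2 + 1), N = 0.
Assemble K = (LN − M²)/(EG − F²) = -49/(2401*u^4 + 4802*u^2*v^2 + 98*u^2 + 2401*v^4 + 98*v^2 + 1). At (u, v) = (2, 5/2): K = -784/4052169.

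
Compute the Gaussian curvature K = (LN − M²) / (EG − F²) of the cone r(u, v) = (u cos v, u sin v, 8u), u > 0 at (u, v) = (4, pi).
K = 0

Coefficients of the first fundamental form: E = 65, F = 0, G = u^2.
Coefficients of the second fundamental form: L = 0, M = 0, N = 8*sqrt(65)*u^2/(65*Abs(u)).
Assemble K = (LN − M²)/(EG − F²) = 0. At (u, v) = (4, pi): K = 0.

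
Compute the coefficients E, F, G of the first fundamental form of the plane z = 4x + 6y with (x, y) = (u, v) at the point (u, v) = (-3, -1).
E = 17;  F = 24;  G = 37

Partials: r_u = (1, 0, 4), r_v = (0, 1, 6). As functions of (u, v):
  E = r_u · r_u = 17,
  F = r_u · r_v = 24,
  G = r_v · r_v = 37.
Evaluating at (u, v) = (-3, -1): E = 17, F = 24, G = 37.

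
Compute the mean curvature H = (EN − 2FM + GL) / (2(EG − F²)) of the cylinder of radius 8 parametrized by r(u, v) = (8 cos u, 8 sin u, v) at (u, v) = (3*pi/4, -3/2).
H = -1/16

With E = 64, F = 0, G = 1, L = -8, M = 0, N = 0, assemble
  H = (EN − 2FM + GL) / (2(EG − F²)) = -1/16.
At (u, v) = (3*pi/4, -3/2): H = -1/16.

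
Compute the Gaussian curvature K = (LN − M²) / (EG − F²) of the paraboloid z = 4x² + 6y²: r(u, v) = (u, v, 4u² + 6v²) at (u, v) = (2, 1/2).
K = 96/85849

Coefficients of the first fundamental form: E = 64*u^2 + 1, F = 96*u*v, G = 144*v^2 + 1.
Coefficients of the second fundamental form: L = 8/sqrt(64*u^2 + 144*v^2 + 1), M = 0, N = 12/sqrt(64*u^2 + 144*v^2 + 1).
Assemble K = (LN − M²)/(EG − F²) = 96/(4096*u^4 + 18432*u^2*v^2 + 128*u^2 + 20736*v^4 + 288*v^2 + 1). At (u, v) = (2, 1/2): K = 96/85849.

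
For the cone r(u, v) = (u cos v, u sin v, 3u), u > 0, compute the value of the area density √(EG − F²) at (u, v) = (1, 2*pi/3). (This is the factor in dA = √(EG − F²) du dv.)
√(EG − F²)|_{(1, 2*pi/3)} = sqrt(10)

E = 10, F = 0, G = u^2, so EG − F² = 10*u^2. Taking the positive square root: √(EG − F²) = sqrt(10)*Abs(u). At (u, v) = (1, 2*pi/3): sqrt(10).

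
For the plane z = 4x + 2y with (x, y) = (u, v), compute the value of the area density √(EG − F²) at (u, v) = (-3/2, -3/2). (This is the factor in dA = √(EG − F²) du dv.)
√(EG − F²)|_{(-3/2, -3/2)} = sqrt(21)

E = 17, F = 8, G = 5, so EG − F² = 21. Taking the positive square root: √(EG − F²) = sqrt(21). At (u, v) = (-3/2, -3/2): sqrt(21).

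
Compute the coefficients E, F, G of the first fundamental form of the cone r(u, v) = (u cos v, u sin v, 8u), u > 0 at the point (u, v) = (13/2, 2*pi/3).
E = 65;  F = 0;  G = 169/4

Partials: r_u = (cos(v), sin(v), 8), r_v = (-u*sin(v), u*cos(v), 0). As functions of (u, v):
  E = r_u · r_u = 65,
  F = r_u · r_v = 0,
  G = r_v · r_v = u^2.
Evaluating at (u, v) = (13/2, 2*pi/3): E = 65, F = 0, G = 169/4.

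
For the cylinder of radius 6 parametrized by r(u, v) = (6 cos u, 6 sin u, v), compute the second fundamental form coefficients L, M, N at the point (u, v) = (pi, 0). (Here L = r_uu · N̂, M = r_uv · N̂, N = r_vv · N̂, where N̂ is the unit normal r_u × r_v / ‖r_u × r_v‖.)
L = -6;  M = 0;  N = 0

Compute the unit normal N̂(u, v) = (cos(u), sin(u), 0), and the second partials r_uu, r_uv, r_vv. Take dot products:
  L(u, v) = r_uu · N̂ = -6,
  M(u, v) = r_uv · N̂ = 0,
  N(u, v) = r_vv · N̂ = 0.
Evaluating at (u, v) = (pi, 0):
  L = -6, M = 0, N = 0.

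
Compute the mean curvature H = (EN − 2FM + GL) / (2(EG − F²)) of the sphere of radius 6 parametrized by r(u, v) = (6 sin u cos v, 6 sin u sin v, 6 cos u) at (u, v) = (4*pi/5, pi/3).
H = -1/6

With E = 36, F = 0, G = 36*sin(u)^2, L = -6*sin(u)/Abs(sin(u)), M = 0, N = -6*sin(u)^3/Abs(sin(u)), assemble
  H = (EN − 2FM + GL) / (2(EG − F²)) = -sin(u)/(6*Abs(sin(u))).
At (u, v) = (4*pi/5, pi/3): H = -1/6.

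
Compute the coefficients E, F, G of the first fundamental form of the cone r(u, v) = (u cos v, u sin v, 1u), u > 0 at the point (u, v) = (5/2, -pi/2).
E = 2;  F = 0;  G = 25/4

Partials: r_u = (cos(v), sin(v), 1), r_v = (-u*sin(v), u*cos(v), 0). As functions of (u, v):
  E = r_u · r_u = 2,
  F = r_u · r_v = 0,
  G = r_v · r_v = u^2.
Evaluating at (u, v) = (5/2, -pi/2): E = 2, F = 0, G = 25/4.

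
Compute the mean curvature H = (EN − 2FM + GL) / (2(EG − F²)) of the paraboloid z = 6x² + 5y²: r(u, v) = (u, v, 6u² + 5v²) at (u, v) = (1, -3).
H = 6131*sqrt(1045)/1092025

With E = 144*u^2 + 1, F = 120*u*v, G = 100*v^2 + 1, L = 12/sqrt(144*u^2 + 100*v^2 + 1), M = 0, N = 10/sqrt(144*u^2 + 100*v^2 + 1), assemble
  H = (EN − 2FM + GL) / (2(EG − F²)) = (720*u^2 + 600*v^2 + 11)/(144*u^2 + 100*v^2 + 1)^(3/2).
At (u, v) = (1, -3): H = 6131*sqrt(1045)/1092025.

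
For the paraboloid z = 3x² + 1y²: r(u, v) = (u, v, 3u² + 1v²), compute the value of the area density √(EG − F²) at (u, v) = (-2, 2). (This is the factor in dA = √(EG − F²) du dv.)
√(EG − F²)|_{(-2, 2)} = sqrt(161)

E = 36*u^2 + 1, F = 12*u*v, G = 4*v^2 + 1, so EG − F² = 36*u^2 + 4*v^2 + 1. Taking the positive square root: √(EG − F²) = sqrt(36*u^2 + 4*v^2 + 1). At (u, v) = (-2, 2): sqrt(161).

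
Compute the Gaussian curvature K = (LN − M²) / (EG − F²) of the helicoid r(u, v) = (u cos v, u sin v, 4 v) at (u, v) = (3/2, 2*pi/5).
K = -256/5329

Coefficients of the first fundamental form: E = 1, F = 0, G = u^2 + 16.
Coefficients of the second fundamental form: L = 0, M = -4/sqrt(u^2 + 16), N = 0.
Assemble K = (LN − M²)/(EG − F²) = -16/(u^2 + 16)^2. At (u, v) = (3/2, 2*pi/5): K = -256/5329.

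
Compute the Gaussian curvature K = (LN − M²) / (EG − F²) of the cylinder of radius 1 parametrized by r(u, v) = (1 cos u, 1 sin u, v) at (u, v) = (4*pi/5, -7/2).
K = 0

Coefficients of the first fundamental form: E = 1, F = 0, G = 1.
Coefficients of the second fundamental form: L = -1, M = 0, N = 0.
Assemble K = (LN − M²)/(EG − F²) = 0. At (u, v) = (4*pi/5, -7/2): K = 0.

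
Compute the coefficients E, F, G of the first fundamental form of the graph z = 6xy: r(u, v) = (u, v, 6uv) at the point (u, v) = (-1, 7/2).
E = 442;  F = -126;  G = 37

Partials: r_u = (1, 0, 6*v), r_v = (0, 1, 6*u). As functions of (u, v):
  E = r_u · r_u = 36*v^2 + 1,
  F = r_u · r_v = 36*u*v,
  G = r_v · r_v = 36*u^2 + 1.
Evaluating at (u, v) = (-1, 7/2): E = 442, F = -126, G = 37.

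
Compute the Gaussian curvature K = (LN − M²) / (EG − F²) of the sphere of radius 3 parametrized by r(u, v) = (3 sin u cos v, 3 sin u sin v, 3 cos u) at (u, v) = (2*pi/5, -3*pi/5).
K = 1/9

Coefficients of the first fundamental form: E = 9, F = 0, G = 9*sin(u)^2.
Coefficients of the second fundamental form: L = -3*sin(u)/Abs(sin(u)), M = 0, N = -3*sin(u)^3/Abs(sin(u)).
Assemble K = (LN − M²)/(EG − F²) = 1/9. At (u, v) = (2*pi/5, -3*pi/5): K = 1/9.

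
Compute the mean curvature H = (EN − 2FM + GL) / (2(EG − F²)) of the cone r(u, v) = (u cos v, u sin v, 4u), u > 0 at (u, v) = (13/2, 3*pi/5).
H = 4*sqrt(17)/221

With E = 17, F = 0, G = u^2, L = 0, M = 0, N = 4*sqrt(17)*u^2/(17*Abs(u)), assemble
  H = (EN − 2FM + GL) / (2(EG − F²)) = 2*sqrt(17)/(17*Abs(u)).
At (u, v) = (13/2, 3*pi/5): H = 4*sqrt(17)/221.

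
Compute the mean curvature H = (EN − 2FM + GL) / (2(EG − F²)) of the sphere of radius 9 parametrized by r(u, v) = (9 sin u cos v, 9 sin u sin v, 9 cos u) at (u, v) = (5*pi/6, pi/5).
H = -1/9

With E = 81, F = 0, G = 81*sin(u)^2, L = -9*sin(u)/Abs(sin(u)), M = 0, N = -9*sin(u)^3/Abs(sin(u)), assemble
  H = (EN − 2FM + GL) / (2(EG − F²)) = -sin(u)/(9*Abs(sin(u))).
At (u, v) = (5*pi/6, pi/5): H = -1/9.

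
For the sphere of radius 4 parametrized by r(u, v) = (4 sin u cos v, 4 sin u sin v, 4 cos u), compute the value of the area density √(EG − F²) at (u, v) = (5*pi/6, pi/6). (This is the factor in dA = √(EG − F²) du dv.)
√(EG − F²)|_{(5*pi/6, pi/6)} = 8

E = 16, F = 0, G = 16*sin(u)^2, so EG − F² = 256*sin(u)^2. Taking the positive square root: √(EG − F²) = 16*Abs(sin(u)). At (u, v) = (5*pi/6, pi/6): 8.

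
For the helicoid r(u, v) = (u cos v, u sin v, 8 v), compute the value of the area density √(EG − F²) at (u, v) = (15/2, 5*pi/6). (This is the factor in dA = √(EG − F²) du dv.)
√(EG − F²)|_{(15/2, 5*pi/6)} = sqrt(481)/2

E = 1, F = 0, G = u^2 + 64, so EG − F² = u^2 + 64. Taking the positive square root: √(EG − F²) = sqrt(u^2 + 64). At (u, v) = (15/2, 5*pi/6): sqrt(481)/2.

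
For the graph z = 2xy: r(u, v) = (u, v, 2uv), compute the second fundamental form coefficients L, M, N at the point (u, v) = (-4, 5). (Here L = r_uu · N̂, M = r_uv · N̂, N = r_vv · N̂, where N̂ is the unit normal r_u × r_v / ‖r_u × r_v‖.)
L = 0;  M = 2*sqrt(165)/165;  N = 0

Compute the unit normal N̂(u, v) = (-2*v/sqrt(4*u^2 + 4*v^2 + 1), -2*u/sqrt(4*u^2 + 4*v^2 + 1), 1/sqrt(4*u^2 + 4*v^2 + 1)), and the second partials r_uu, r_uv, r_vv. Take dot products:
  L(u, v) = r_uu · N̂ = 0,
  M(u, v) = r_uv · N̂ = 2/sqrt(4*u^2 + 4*v^2 + 1),
  N(u, v) = r_vv · N̂ = 0.
Evaluating at (u, v) = (-4, 5):
  L = 0, M = 2*sqrt(165)/165, N = 0.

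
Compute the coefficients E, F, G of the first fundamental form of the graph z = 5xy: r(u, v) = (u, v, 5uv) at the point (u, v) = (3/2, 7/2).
E = 1229/4;  F = 525/4;  G = 229/4

Partials: r_u = (1, 0, 5*v), r_v = (0, 1, 5*u). As functions of (u, v):
  E = r_u · r_u = 25*v^2 + 1,
  F = r_u · r_v = 25*u*v,
  G = r_v · r_v = 25*u^2 + 1.
Evaluating at (u, v) = (3/2, 7/2): E = 1229/4, F = 525/4, G = 229/4.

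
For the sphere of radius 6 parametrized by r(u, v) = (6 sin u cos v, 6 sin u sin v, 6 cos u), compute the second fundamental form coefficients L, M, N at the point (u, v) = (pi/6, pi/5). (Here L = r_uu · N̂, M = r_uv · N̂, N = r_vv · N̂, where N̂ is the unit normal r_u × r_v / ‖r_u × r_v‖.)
L = -6;  M = 0;  N = -3/2

Compute the unit normal N̂(u, v) = (sin(u)^2*cos(v)/Abs(sin(u)), sin(u)^2*sin(v)/Abs(sin(u)), sin(2*u)/(2*Abs(sin(u)))), and the second partials r_uu, r_uv, r_vv. Take dot products:
  L(u, v) = r_uu · N̂ = -6*sin(u)/Abs(sin(u)),
  M(u, v) = r_uv · N̂ = 0,
  N(u, v) = r_vv · N̂ = -6*sin(u)^3/Abs(sin(u)).
Evaluating at (u, v) = (pi/6, pi/5):
  L = -6, M = 0, N = -3/2.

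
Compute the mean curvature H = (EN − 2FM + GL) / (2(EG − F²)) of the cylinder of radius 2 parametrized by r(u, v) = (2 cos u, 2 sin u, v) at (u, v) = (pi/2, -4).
H = -1/4

With E = 4, F = 0, G = 1, L = -2, M = 0, N = 0, assemble
  H = (EN − 2FM + GL) / (2(EG − F²)) = -1/4.
At (u, v) = (pi/2, -4): H = -1/4.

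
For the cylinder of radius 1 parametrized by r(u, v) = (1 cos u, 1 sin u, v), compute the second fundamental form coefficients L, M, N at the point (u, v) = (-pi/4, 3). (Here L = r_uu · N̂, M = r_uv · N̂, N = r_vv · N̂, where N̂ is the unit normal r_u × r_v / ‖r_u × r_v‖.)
L = -1;  M = 0;  N = 0

Compute the unit normal N̂(u, v) = (cos(u), sin(u), 0), and the second partials r_uu, r_uv, r_vv. Take dot products:
  L(u, v) = r_uu · N̂ = -1,
  M(u, v) = r_uv · N̂ = 0,
  N(u, v) = r_vv · N̂ = 0.
Evaluating at (u, v) = (-pi/4, 3):
  L = -1, M = 0, N = 0.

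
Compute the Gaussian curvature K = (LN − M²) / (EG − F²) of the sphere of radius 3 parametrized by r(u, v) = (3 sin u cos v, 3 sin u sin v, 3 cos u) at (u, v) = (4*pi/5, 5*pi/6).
K = 1/9

Coefficients of the first fundamental form: E = 9, F = 0, G = 9*sin(u)^2.
Coefficients of the second fundamental form: L = -3*sin(u)/Abs(sin(u)), M = 0, N = -3*sin(u)^3/Abs(sin(u)).
Assemble K = (LN − M²)/(EG − F²) = 1/9. At (u, v) = (4*pi/5, 5*pi/6): K = 1/9.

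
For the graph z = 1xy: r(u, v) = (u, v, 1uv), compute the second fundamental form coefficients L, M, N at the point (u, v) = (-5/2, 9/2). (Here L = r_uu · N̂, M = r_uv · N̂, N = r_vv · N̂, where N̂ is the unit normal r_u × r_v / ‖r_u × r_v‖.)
L = 0;  M = sqrt(110)/55;  N = 0

Compute the unit normal N̂(u, v) = (-v/sqrt(u^2 + v^2 + 1), -u/sqrt(u^2 + v^2 + 1), 1/sqrt(u^2 + v^2 + 1)), and the second partials r_uu, r_uv, r_vv. Take dot products:
  L(u, v) = r_uu · N̂ = 0,
  M(u, v) = r_uv · N̂ = 1/sqrt(u^2 + v^2 + 1),
  N(u, v) = r_vv · N̂ = 0.
Evaluating at (u, v) = (-5/2, 9/2):
  L = 0, M = sqrt(110)/55, N = 0.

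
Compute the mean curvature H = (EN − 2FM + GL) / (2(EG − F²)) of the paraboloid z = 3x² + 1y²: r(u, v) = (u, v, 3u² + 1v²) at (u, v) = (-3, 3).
H = 436/6859

With E = 36*u^2 + 1, F = 12*u*v, G = 4*v^2 + 1, L = 6/sqrt(36*u^2 + 4*v^2 + 1), M = 0, N = 2/sqrt(36*u^2 + 4*v^2 + 1), assemble
  H = (EN − 2FM + GL) / (2(EG − F²)) = 4*(9*u^2 + 3*v^2 + 1)/(36*u^2 + 4*v^2 + 1)^(3/2).
At (u, v) = (-3, 3): H = 436/6859.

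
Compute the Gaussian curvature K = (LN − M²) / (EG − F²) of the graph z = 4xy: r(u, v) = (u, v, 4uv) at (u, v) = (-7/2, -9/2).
K = -16/271441

Coefficients of the first fundamental form: E = 16*v^2 + 1, F = 16*u*v, G = 16*u^2 + 1.
Coefficients of the second fundamental form: L = 0, M = 4/sqrt(16*u^2 + 16*v^2 + 1), N = 0.
Assemble K = (LN − M²)/(EG − F²) = -16/(256*u^4 + 512*u^2*v^2 + 32*u^2 + 256*v^4 + 32*v^2 + 1). At (u, v) = (-7/2, -9/2): K = -16/271441.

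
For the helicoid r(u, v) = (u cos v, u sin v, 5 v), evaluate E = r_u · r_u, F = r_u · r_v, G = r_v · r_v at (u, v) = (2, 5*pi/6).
E = 1;  F = 0;  G = 29

Partials: r_u = (cos(v), sin(v), 0), r_v = (-u*sin(v), u*cos(v), 5). As functions of (u, v):
  E = r_u · r_u = 1,
  F = r_u · r_v = 0,
  G = r_v · r_v = u^2 + 25.
Evaluating at (u, v) = (2, 5*pi/6): E = 1, F = 0, G = 29.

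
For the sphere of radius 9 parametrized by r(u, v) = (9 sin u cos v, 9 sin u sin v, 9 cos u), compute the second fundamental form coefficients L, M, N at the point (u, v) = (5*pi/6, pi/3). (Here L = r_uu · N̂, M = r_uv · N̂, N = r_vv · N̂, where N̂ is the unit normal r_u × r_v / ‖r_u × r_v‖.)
L = -9;  M = 0;  N = -9/4

Compute the unit normal N̂(u, v) = (sin(u)^2*cos(v)/Abs(sin(u)), sin(u)^2*sin(v)/Abs(sin(u)), sin(2*u)/(2*Abs(sin(u)))), and the second partials r_uu, r_uv, r_vv. Take dot products:
  L(u, v) = r_uu · N̂ = -9*sin(u)/Abs(sin(u)),
  M(u, v) = r_uv · N̂ = 0,
  N(u, v) = r_vv · N̂ = -9*sin(u)^3/Abs(sin(u)).
Evaluating at (u, v) = (5*pi/6, pi/3):
  L = -9, M = 0, N = -9/4.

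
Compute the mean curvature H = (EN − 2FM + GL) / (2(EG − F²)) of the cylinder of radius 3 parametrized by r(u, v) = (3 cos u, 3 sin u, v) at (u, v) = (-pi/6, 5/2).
H = -1/6

With E = 9, F = 0, G = 1, L = -3, M = 0, N = 0, assemble
  H = (EN − 2FM + GL) / (2(EG − F²)) = -1/6.
At (u, v) = (-pi/6, 5/2): H = -1/6.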